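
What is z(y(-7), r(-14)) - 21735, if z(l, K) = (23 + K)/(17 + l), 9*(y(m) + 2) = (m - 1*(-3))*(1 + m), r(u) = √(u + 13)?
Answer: -1151886/53 + 3*I/53 ≈ -21734.0 + 0.056604*I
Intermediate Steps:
r(u) = √(13 + u)
y(m) = -2 + (1 + m)*(3 + m)/9 (y(m) = -2 + ((m - 1*(-3))*(1 + m))/9 = -2 + ((m + 3)*(1 + m))/9 = -2 + ((3 + m)*(1 + m))/9 = -2 + ((1 + m)*(3 + m))/9 = -2 + (1 + m)*(3 + m)/9)
z(l, K) = (23 + K)/(17 + l)
z(y(-7), r(-14)) - 21735 = (23 + √(13 - 14))/(17 + (-5/3 + (⅑)*(-7)² + (4/9)*(-7))) - 21735 = (23 + √(-1))/(17 + (-5/3 + (⅑)*49 - 28/9)) - 21735 = (23 + I)/(17 + (-5/3 + 49/9 - 28/9)) - 21735 = (23 + I)/(17 + ⅔) - 21735 = (23 + I)/(53/3) - 21735 = 3*(23 + I)/53 - 21735 = (69/53 + 3*I/53) - 21735 = -1151886/53 + 3*I/53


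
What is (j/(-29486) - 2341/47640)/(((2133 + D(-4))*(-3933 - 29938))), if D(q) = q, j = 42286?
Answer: 1041765883/50647883159710680 ≈ 2.0569e-8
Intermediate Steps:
(j/(-29486) - 2341/47640)/(((2133 + D(-4))*(-3933 - 29938))) = (42286/(-29486) - 2341/47640)/(((2133 - 4)*(-3933 - 29938))) = (42286*(-1/29486) - 2341*1/47640)/((2129*(-33871))) = (-21143/14743 - 2341/47640)/(-72111359) = -1041765883/702356520*(-1/72111359) = 1041765883/50647883159710680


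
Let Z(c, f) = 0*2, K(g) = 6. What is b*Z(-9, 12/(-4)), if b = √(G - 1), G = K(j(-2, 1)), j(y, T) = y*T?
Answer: 0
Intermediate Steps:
j(y, T) = T*y
G = 6
Z(c, f) = 0
b = √5 (b = √(6 - 1) = √5 ≈ 2.2361)
b*Z(-9, 12/(-4)) = √5*0 = 0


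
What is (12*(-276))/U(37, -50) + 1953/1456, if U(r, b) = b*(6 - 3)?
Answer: 121791/5200 ≈ 23.421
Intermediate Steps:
U(r, b) = 3*b (U(r, b) = b*3 = 3*b)
(12*(-276))/U(37, -50) + 1953/1456 = (12*(-276))/((3*(-50))) + 1953/1456 = -3312/(-150) + 1953*(1/1456) = -3312*(-1/150) + 279/208 = 552/25 + 279/208 = 121791/5200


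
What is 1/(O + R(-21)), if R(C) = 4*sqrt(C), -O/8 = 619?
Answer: -619/3065330 - I*sqrt(21)/6130660 ≈ -0.00020194 - 7.4748e-7*I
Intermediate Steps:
O = -4952 (O = -8*619 = -4952)
1/(O + R(-21)) = 1/(-4952 + 4*sqrt(-21)) = 1/(-4952 + 4*(I*sqrt(21))) = 1/(-4952 + 4*I*sqrt(21))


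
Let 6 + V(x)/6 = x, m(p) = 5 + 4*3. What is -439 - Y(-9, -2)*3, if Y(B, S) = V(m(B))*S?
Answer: -43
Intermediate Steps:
m(p) = 17 (m(p) = 5 + 12 = 17)
V(x) = -36 + 6*x
Y(B, S) = 66*S (Y(B, S) = (-36 + 6*17)*S = (-36 + 102)*S = 66*S)
-439 - Y(-9, -2)*3 = -439 - 66*(-2)*3 = -439 - (-132)*3 = -439 - 1*(-396) = -439 + 396 = -43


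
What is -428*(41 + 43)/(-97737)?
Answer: 11984/32579 ≈ 0.36784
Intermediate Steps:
-428*(41 + 43)/(-97737) = -428*84*(-1/97737) = -35952*(-1/97737) = 11984/32579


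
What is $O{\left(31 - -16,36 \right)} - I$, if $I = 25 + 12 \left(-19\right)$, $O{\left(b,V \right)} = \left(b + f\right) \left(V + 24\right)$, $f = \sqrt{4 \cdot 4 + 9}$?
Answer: $3323$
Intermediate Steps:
$f = 5$ ($f = \sqrt{16 + 9} = \sqrt{25} = 5$)
$O{\left(b,V \right)} = \left(5 + b\right) \left(24 + V\right)$ ($O{\left(b,V \right)} = \left(b + 5\right) \left(V + 24\right) = \left(5 + b\right) \left(24 + V\right)$)
$I = -203$ ($I = 25 - 228 = -203$)
$O{\left(31 - -16,36 \right)} - I = \left(120 + 5 \cdot 36 + 24 \left(31 - -16\right) + 36 \left(31 - -16\right)\right) - -203 = \left(120 + 180 + 24 \left(31 + 16\right) + 36 \left(31 + 16\right)\right) + 203 = \left(120 + 180 + 24 \cdot 47 + 36 \cdot 47\right) + 203 = \left(120 + 180 + 1128 + 1692\right) + 203 = 3120 + 203 = 3323$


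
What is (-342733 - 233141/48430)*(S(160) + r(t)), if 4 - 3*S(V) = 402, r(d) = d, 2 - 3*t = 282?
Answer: 1875663533403/24215 ≈ 7.7459e+7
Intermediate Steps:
t = -280/3 (t = ⅔ - ⅓*282 = ⅔ - 94 = -280/3 ≈ -93.333)
S(V) = -398/3 (S(V) = 4/3 - ⅓*402 = 4/3 - 134 = -398/3)
(-342733 - 233141/48430)*(S(160) + r(t)) = (-342733 - 233141/48430)*(-398/3 - 280/3) = (-342733 - 233141*1/48430)*(-226) = (-342733 - 233141/48430)*(-226) = -16598792331/48430*(-226) = 1875663533403/24215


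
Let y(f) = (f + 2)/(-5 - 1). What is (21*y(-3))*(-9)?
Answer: -63/2 ≈ -31.500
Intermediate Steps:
y(f) = -⅓ - f/6 (y(f) = (2 + f)/(-6) = (2 + f)*(-⅙) = -⅓ - f/6)
(21*y(-3))*(-9) = (21*(-⅓ - ⅙*(-3)))*(-9) = (21*(-⅓ + ½))*(-9) = (21*(⅙))*(-9) = (7/2)*(-9) = -63/2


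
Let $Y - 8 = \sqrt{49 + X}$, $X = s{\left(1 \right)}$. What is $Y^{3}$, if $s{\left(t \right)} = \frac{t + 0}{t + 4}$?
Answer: $\frac{\left(40 + \sqrt{1230}\right)^{3}}{125} \approx 3384.6$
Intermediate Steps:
$s{\left(t \right)} = \frac{t}{4 + t}$
$X = \frac{1}{5}$ ($X = 1 \frac{1}{4 + 1} = 1 \cdot \frac{1}{5} = \frac{1}{5} \approx 0.2$)
$Y = 8 + \frac{\sqrt{1230}}{5}$ ($Y = 8 + \sqrt{49 + \frac{1}{5}} = 8 + \sqrt{\frac{246}{5}} = 8 + \frac{\sqrt{1230}}{5} \approx 15.014$)
$Y^{3} = \left(8 + \frac{\sqrt{1230}}{5}\right)^{3}$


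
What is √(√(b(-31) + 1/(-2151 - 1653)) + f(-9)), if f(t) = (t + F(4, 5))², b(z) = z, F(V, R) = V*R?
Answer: √(437730084 + 9510*I*√4485867)/1902 ≈ 11.003 + 0.25301*I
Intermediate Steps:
F(V, R) = R*V
f(t) = (20 + t)² (f(t) = (t + 5*4)² = (t + 20)² = (20 + t)²)
√(√(b(-31) + 1/(-2151 - 1653)) + f(-9)) = √(√(-31 + 1/(-2151 - 1653)) + (20 - 9)²) = √(√(-31 + 1/(-3804)) + 11²) = √(√(-31 - 1/3804) + 121) = √(√(-117925/3804) + 121) = √(5*I*√4485867/1902 + 121) = √(121 + 5*I*√4485867/1902)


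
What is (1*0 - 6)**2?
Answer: 36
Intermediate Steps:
(1*0 - 6)**2 = (0 - 6)**2 = (-6)**2 = 36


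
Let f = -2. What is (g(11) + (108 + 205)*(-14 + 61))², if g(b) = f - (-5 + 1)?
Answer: 216472369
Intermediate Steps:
g(b) = 2 (g(b) = -2 - (-5 + 1) = -2 - 1*(-4) = -2 + 4 = 2)
(g(11) + (108 + 205)*(-14 + 61))² = (2 + (108 + 205)*(-14 + 61))² = (2 + 313*47)² = (2 + 14711)² = 14713² = 216472369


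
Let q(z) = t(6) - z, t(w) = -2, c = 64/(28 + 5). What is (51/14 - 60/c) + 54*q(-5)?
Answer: 15087/112 ≈ 134.71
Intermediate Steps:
c = 64/33 ≈ 1.9394
q(z) = -2 - z
(51/14 - 60/c) + 54*q(-5) = (51/14 - 60/64/33) + 54*(-2 - 1*(-5)) = (51*(1/14) - 60*33/64) + 54*(-2 + 5) = (51/14 - 495/16) + 54*3 = -3057/112 + 162 = 15087/112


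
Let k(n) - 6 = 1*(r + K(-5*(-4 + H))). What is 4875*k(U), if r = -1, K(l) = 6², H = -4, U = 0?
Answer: 199875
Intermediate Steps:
K(l) = 36
k(n) = 41 (k(n) = 6 + 1*(-1 + 36) = 6 + 1*35 = 6 + 35 = 41)
4875*k(U) = 4875*41 = 199875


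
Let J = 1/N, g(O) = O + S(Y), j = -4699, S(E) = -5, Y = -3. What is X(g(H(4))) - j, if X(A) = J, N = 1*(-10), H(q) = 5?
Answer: 46989/10 ≈ 4698.9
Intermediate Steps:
N = -10
g(O) = -5 + O (g(O) = O - 5 = -5 + O)
J = -⅒ (J = 1/(-10) = -⅒ ≈ -0.10000)
X(A) = -⅒
X(g(H(4))) - j = -⅒ - 1*(-4699) = -⅒ + 4699 = 46989/10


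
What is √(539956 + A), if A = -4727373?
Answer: I*√4187417 ≈ 2046.3*I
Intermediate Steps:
√(539956 + A) = √(539956 - 4727373) = √(-4187417) = I*√4187417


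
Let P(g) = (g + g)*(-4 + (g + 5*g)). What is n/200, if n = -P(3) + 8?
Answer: -19/50 ≈ -0.38000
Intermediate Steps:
P(g) = 2*g*(-4 + 6*g) (P(g) = (2*g)*(-4 + 6*g) = 2*g*(-4 + 6*g))
n = -76 (n = -4*3*(-2 + 3*3) + 8 = -4*3*(-2 + 9) + 8 = -4*3*7 + 8 = -1*84 + 8 = -84 + 8 = -76)
n/200 = -76/200 = -76*1/200 = -19/50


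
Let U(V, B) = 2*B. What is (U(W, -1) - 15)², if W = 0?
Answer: 289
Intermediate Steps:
(U(W, -1) - 15)² = (2*(-1) - 15)² = (-2 - 15)² = (-17)² = 289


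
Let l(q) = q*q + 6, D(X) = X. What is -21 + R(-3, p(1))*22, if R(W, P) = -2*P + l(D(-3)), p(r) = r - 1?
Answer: 309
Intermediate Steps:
p(r) = -1 + r
l(q) = 6 + q**2 (l(q) = q**2 + 6 = 6 + q**2)
R(W, P) = 15 - 2*P (R(W, P) = -2*P + (6 + (-3)**2) = -2*P + (6 + 9) = -2*P + 15 = 15 - 2*P)
-21 + R(-3, p(1))*22 = -21 + (15 - 2*(-1 + 1))*22 = -21 + (15 - 2*0)*22 = -21 + (15 + 0)*22 = -21 + 15*22 = -21 + 330 = 309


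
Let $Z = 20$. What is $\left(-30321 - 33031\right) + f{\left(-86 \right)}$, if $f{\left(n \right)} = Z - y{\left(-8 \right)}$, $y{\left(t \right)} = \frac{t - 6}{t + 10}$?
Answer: $-63325$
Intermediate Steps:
$y{\left(t \right)} = \frac{-6 + t}{10 + t}$
$f{\left(n \right)} = 27$ ($f{\left(n \right)} = 20 - \frac{-6 - 8}{10 - 8} = 20 - \frac{1}{2} \left(-14\right) = 20 - -7 = 20 + 7 = 27$)
$\left(-30321 - 33031\right) + f{\left(-86 \right)} = \left(-30321 - 33031\right) + 27 = -63352 + 27 = -63325$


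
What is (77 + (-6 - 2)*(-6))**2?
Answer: 15625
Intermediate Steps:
(77 + (-6 - 2)*(-6))**2 = (77 - 8*(-6))**2 = (77 + 48)**2 = 125**2 = 15625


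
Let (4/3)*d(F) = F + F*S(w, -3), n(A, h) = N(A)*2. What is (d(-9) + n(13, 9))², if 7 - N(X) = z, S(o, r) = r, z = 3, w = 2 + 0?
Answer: 1849/4 ≈ 462.25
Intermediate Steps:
w = 2
N(X) = 4 (N(X) = 7 - 1*3 = 7 - 3 = 4)
n(A, h) = 8 (n(A, h) = 4*2 = 8)
d(F) = -3*F/2 (d(F) = 3*(F + F*(-3))/4 = 3*(F - 3*F)/4 = 3*(-2*F)/4 = -3*F/2)
(d(-9) + n(13, 9))² = (-3/2*(-9) + 8)² = (27/2 + 8)² = (43/2)² = 1849/4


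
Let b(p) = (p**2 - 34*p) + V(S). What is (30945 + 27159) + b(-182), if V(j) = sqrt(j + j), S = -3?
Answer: 97416 + I*sqrt(6) ≈ 97416.0 + 2.4495*I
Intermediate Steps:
V(j) = sqrt(2)*sqrt(j) (V(j) = sqrt(2*j) = sqrt(2)*sqrt(j))
b(p) = p**2 - 34*p + I*sqrt(6) (b(p) = (p**2 - 34*p) + sqrt(2)*sqrt(-3) = (p**2 - 34*p) + sqrt(2)*(I*sqrt(3)) = (p**2 - 34*p) + I*sqrt(6) = p**2 - 34*p + I*sqrt(6))
(30945 + 27159) + b(-182) = (30945 + 27159) + ((-182)**2 - 34*(-182) + I*sqrt(6)) = 58104 + (33124 + 6188 + I*sqrt(6)) = 58104 + (39312 + I*sqrt(6)) = 97416 + I*sqrt(6)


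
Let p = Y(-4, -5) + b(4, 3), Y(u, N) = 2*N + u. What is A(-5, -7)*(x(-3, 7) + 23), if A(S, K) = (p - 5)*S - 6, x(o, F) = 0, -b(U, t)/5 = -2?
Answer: 897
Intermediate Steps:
b(U, t) = 10 (b(U, t) = -5*(-2) = 10)
Y(u, N) = u + 2*N
p = -4 (p = (-4 + 2*(-5)) + 10 = (-4 - 10) + 10 = -14 + 10 = -4)
A(S, K) = -6 - 9*S (A(S, K) = (-4 - 5)*S - 6 = -9*S - 6 = -6 - 9*S)
A(-5, -7)*(x(-3, 7) + 23) = (-6 - 9*(-5))*(0 + 23) = (-6 + 45)*23 = 39*23 = 897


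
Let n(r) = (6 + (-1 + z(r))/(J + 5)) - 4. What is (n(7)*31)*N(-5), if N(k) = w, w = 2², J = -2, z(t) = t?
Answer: 496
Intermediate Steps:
w = 4
N(k) = 4
n(r) = 5/3 + r/3 (n(r) = (6 + (-1 + r)/(-2 + 5)) - 4 = (6 + (-1 + r)/3) - 4 = (6 + (-1 + r)*(⅓)) - 4 = (6 + (-⅓ + r/3)) - 4 = (17/3 + r/3) - 4 = 5/3 + r/3)
(n(7)*31)*N(-5) = ((5/3 + (⅓)*7)*31)*4 = ((5/3 + 7/3)*31)*4 = (4*31)*4 = 124*4 = 496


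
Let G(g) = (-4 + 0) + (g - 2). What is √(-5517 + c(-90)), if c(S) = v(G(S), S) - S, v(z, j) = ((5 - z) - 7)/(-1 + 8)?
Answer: I*√265265/7 ≈ 73.577*I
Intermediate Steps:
G(g) = -6 + g (G(g) = -4 + (-2 + g) = -6 + g)
v(z, j) = -2/7 - z/7 (v(z, j) = (-2 - z)/7 = (-2 - z)*(⅐) = -2/7 - z/7)
c(S) = 4/7 - 8*S/7 (c(S) = (-2/7 - (-6 + S)/7) - S = (-2/7 + (6/7 - S/7)) - S = (4/7 - S/7) - S = 4/7 - 8*S/7)
√(-5517 + c(-90)) = √(-5517 + (4/7 - 8/7*(-90))) = √(-5517 + (4/7 + 720/7)) = √(-5517 + 724/7) = √(-37895/7) = I*√265265/7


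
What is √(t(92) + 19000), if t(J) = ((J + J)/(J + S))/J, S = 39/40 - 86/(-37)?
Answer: 2*√94492461654570/141043 ≈ 137.84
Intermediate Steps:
S = 4883/1480 (S = 39*(1/40) - 86*(-1/37) = 39/40 + 86/37 = 4883/1480 ≈ 3.2993)
t(J) = 2/(4883/1480 + J) (t(J) = ((J + J)/(J + 4883/1480))/J = ((2*J)/(4883/1480 + J))/J = (2*J/(4883/1480 + J))/J = 2/(4883/1480 + J))
√(t(92) + 19000) = √(2960/(4883 + 1480*92) + 19000) = √(2960/(4883 + 136160) + 19000) = √(2960/141043 + 19000) = √(2679819960/141043) = 2*√94492461654570/141043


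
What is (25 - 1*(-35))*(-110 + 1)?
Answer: -6540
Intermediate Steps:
(25 - 1*(-35))*(-110 + 1) = (25 + 35)*(-109) = 60*(-109) = -6540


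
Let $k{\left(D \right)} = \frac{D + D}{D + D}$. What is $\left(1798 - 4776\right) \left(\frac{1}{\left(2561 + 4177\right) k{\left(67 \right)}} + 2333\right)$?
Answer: $- \frac{23406715195}{3369} \approx -6.9477 \cdot 10^{6}$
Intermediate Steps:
$k{\left(D \right)} = 1$ ($k{\left(D \right)} = \frac{2 D}{2 D} = 2 D \frac{1}{2 D} = 1$)
$\left(1798 - 4776\right) \left(\frac{1}{\left(2561 + 4177\right) k{\left(67 \right)}} + 2333\right) = \left(1798 - 4776\right) \left(\frac{1}{\left(2561 + 4177\right) 1} + 2333\right) = - 2978 \left(\frac{1}{6738} \cdot 1 + 2333\right) = - 2978 \left(\frac{1}{6738} + 2333\right) = \left(-2978\right) \frac{15719755}{6738} = - \frac{23406715195}{3369}$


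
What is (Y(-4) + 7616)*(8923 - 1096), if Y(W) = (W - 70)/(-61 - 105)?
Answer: 4947955455/83 ≈ 5.9614e+7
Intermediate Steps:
Y(W) = 35/83 - W/166 (Y(W) = (-70 + W)/(-166) = (-70 + W)*(-1/166) = 35/83 - W/166)
(Y(-4) + 7616)*(8923 - 1096) = ((35/83 - 1/166*(-4)) + 7616)*(8923 - 1096) = ((35/83 + 2/83) + 7616)*7827 = (37/83 + 7616)*7827 = (632165/83)*7827 = 4947955455/83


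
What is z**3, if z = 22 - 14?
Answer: 512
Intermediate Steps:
z = 8
z**3 = 8**3 = 512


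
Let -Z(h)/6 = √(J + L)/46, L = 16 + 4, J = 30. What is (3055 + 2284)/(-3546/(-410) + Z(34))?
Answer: 114060607435/182668399 + 25802719625*√2/548005197 ≈ 691.00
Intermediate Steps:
L = 20
Z(h) = -15*√2/23 (Z(h) = -6*√(30 + 20)/46 = -6*√50/46 = -6*5*√2/46 = -15*√2/23)
(3055 + 2284)/(-3546/(-410) + Z(34)) = (3055 + 2284)/(-3546/(-410) - 15*√2/23) = 5339/(-3546*(-1/410) - 15*√2/23) = 5339/(1773/205 - 15*√2/23)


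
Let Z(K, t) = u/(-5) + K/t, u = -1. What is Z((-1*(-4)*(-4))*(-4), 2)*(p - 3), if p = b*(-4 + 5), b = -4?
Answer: -1127/5 ≈ -225.40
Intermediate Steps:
Z(K, t) = 1/5 + K/t (Z(K, t) = -1/(-5) + K/t = -1*(-1/5) + K/t = 1/5 + K/t)
p = -4 (p = -4*(-4 + 5) = -4*1 = -4)
Z((-1*(-4)*(-4))*(-4), 2)*(p - 3) = (((-1*(-4)*(-4))*(-4) + (1/5)*2)/2)*(-4 - 3) = (((4*(-4))*(-4) + 2/5)/2)*(-7) = ((-16*(-4) + 2/5)/2)*(-7) = ((64 + 2/5)/2)*(-7) = ((1/2)*(322/5))*(-7) = (161/5)*(-7) = -1127/5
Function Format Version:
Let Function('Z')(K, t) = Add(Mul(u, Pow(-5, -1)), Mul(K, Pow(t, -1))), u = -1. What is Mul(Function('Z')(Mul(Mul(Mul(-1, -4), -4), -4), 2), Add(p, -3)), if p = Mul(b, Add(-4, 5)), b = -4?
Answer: Rational(-1127, 5) ≈ -225.40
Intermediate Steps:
Function('Z')(K, t) = Add(Rational(1, 5), Mul(K, Pow(t, -1))) (Function('Z')(K, t) = Add(Mul(-1, Pow(-5, -1)), Mul(K, Pow(t, -1))) = Add(Mul(-1, Rational(-1, 5)), Mul(K, Pow(t, -1))) = Add(Rational(1, 5), Mul(K, Pow(t, -1))))
p = -4 (p = Mul(-4, Add(-4, 5)) = Mul(-4, 1) = -4)
Mul(Function('Z')(Mul(Mul(Mul(-1, -4), -4), -4), 2), Add(p, -3)) = Mul(Mul(Pow(2, -1), Add(Mul(Mul(Mul(-1, -4), -4), -4), Mul(Rational(1, 5), 2))), Add(-4, -3)) = Mul(Mul(Rational(1, 2), Add(Mul(Mul(4, -4), -4), Rational(2, 5))), -7) = Mul(Mul(Rational(1, 2), Add(Mul(-16, -4), Rational(2, 5))), -7) = Mul(Mul(Rational(1, 2), Add(64, Rational(2, 5))), -7) = Mul(Mul(Rational(1, 2), Rational(322, 5)), -7) = Mul(Rational(161, 5), -7) = Rational(-1127, 5)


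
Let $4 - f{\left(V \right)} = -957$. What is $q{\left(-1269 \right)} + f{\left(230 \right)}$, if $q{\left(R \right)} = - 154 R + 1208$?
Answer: $197595$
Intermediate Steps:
$f{\left(V \right)} = 961$ ($f{\left(V \right)} = 4 - -957 = 4 + 957 = 961$)
$q{\left(R \right)} = 1208 - 154 R$
$q{\left(-1269 \right)} + f{\left(230 \right)} = \left(1208 - -195426\right) + 961 = \left(1208 + 195426\right) + 961 = 196634 + 961 = 197595$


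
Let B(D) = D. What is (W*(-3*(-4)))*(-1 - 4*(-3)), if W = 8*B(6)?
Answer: 6336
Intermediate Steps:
W = 48 (W = 8*6 = 48)
(W*(-3*(-4)))*(-1 - 4*(-3)) = (48*(-3*(-4)))*(-1 - 4*(-3)) = (48*12)*(-1 + 12) = 576*11 = 6336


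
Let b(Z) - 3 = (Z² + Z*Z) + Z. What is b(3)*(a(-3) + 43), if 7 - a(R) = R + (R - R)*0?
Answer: 1272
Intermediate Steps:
b(Z) = 3 + Z + 2*Z² (b(Z) = 3 + ((Z² + Z*Z) + Z) = 3 + ((Z² + Z²) + Z) = 3 + (2*Z² + Z) = 3 + (Z + 2*Z²) = 3 + Z + 2*Z²)
a(R) = 7 - R (a(R) = 7 - (R + (R - R)*0) = 7 - (R + 0*0) = 7 - (R + 0) = 7 - R)
b(3)*(a(-3) + 43) = (3 + 3 + 2*3²)*((7 - 1*(-3)) + 43) = (3 + 3 + 2*9)*((7 + 3) + 43) = (3 + 3 + 18)*(10 + 43) = 24*53 = 1272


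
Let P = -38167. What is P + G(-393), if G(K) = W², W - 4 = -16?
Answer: -38023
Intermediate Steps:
W = -12 (W = 4 - 16 = -12)
G(K) = 144 (G(K) = (-12)² = 144)
P + G(-393) = -38167 + 144 = -38023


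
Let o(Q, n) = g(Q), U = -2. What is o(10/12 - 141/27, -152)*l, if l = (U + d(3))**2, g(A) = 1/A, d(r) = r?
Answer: -18/79 ≈ -0.22785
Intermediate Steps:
o(Q, n) = 1/Q
l = 1 (l = (-2 + 3)**2 = 1**2 = 1)
o(10/12 - 141/27, -152)*l = 1/(10/12 - 141/27) = 1/(10*(1/12) - 141*1/27) = 1/(5/6 - 47/9) = 1/(-79/18) = -18/79*1 = -18/79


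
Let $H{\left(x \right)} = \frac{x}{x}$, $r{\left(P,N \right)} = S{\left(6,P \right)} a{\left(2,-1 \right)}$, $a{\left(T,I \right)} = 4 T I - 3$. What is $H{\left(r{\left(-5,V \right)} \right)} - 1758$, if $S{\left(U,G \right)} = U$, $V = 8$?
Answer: $-1757$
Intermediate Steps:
$a{\left(T,I \right)} = -3 + 4 I T$ ($a{\left(T,I \right)} = 4 I T - 3 = -3 + 4 I T$)
$r{\left(P,N \right)} = -66$ ($r{\left(P,N \right)} = 6 \left(-3 + 4 \left(-1\right) 2\right) = 6 \left(-3 - 8\right) = 6 \left(-11\right) = -66$)
$H{\left(x \right)} = 1$
$H{\left(r{\left(-5,V \right)} \right)} - 1758 = 1 - 1758 = -1757$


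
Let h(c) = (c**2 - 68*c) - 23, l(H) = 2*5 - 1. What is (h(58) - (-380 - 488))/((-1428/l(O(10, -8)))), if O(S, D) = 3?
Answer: -795/476 ≈ -1.6702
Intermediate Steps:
l(H) = 9 (l(H) = 10 - 1 = 9)
h(c) = -23 + c**2 - 68*c
(h(58) - (-380 - 488))/((-1428/l(O(10, -8)))) = ((-23 + 58**2 - 68*58) - (-380 - 488))/((-1428/9)) = ((-23 + 3364 - 3944) - 1*(-868))/((-1428*1/9)) = (-603 + 868)/(-476/3) = 265*(-3/476) = -795/476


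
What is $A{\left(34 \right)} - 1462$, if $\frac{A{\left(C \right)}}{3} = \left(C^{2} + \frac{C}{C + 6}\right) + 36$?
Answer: $\frac{42331}{20} \approx 2116.6$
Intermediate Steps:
$A{\left(C \right)} = 108 + 3 C^{2} + \frac{3 C}{6 + C}$ ($A{\left(C \right)} = 3 \left(\left(C^{2} + \frac{C}{C + 6}\right) + 36\right) = 3 \left(\left(C^{2} + \frac{C}{6 + C}\right) + 36\right) = 3 \left(36 + C^{2} + \frac{C}{6 + C}\right) = 108 + 3 C^{2} + \frac{3 C}{6 + C}$)
$A{\left(34 \right)} - 1462 = \frac{3 \left(216 + 34^{3} + 6 \cdot 34^{2} + 37 \cdot 34\right)}{6 + 34} - 1462 = \frac{3 \left(216 + 39304 + 6 \cdot 1156 + 1258\right)}{40} - 1462 = 3 \cdot \frac{1}{40} \left(216 + 39304 + 6936 + 1258\right) - 1462 = 3 \cdot \frac{1}{40} \cdot 47714 - 1462 = \frac{71571}{20} - 1462 = \frac{42331}{20}$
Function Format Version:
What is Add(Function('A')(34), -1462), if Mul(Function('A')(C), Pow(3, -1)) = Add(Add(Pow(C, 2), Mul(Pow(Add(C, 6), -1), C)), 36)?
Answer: Rational(42331, 20) ≈ 2116.6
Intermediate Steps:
Function('A')(C) = Add(108, Mul(3, Pow(C, 2)), Mul(3, C, Pow(Add(6, C), -1))) (Function('A')(C) = Mul(3, Add(Add(Pow(C, 2), Mul(Pow(Add(C, 6), -1), C)), 36)) = Mul(3, Add(Add(Pow(C, 2), Mul(Pow(Add(6, C), -1), C)), 36)) = Mul(3, Add(Add(Pow(C, 2), Mul(C, Pow(Add(6, C), -1))), 36)) = Mul(3, Add(36, Pow(C, 2), Mul(C, Pow(Add(6, C), -1)))) = Add(108, Mul(3, Pow(C, 2)), Mul(3, C, Pow(Add(6, C), -1))))
Add(Function('A')(34), -1462) = Add(Mul(3, Pow(Add(6, 34), -1), Add(216, Pow(34, 3), Mul(6, Pow(34, 2)), Mul(37, 34))), -1462) = Add(Mul(3, Pow(40, -1), Add(216, 39304, Mul(6, 1156), 1258)), -1462) = Add(Mul(3, Rational(1, 40), Add(216, 39304, 6936, 1258)), -1462) = Add(Mul(3, Rational(1, 40), 47714), -1462) = Add(Rational(71571, 20), -1462) = Rational(42331, 20)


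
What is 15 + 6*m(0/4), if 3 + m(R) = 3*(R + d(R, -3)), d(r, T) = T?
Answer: -57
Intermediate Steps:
m(R) = -12 + 3*R (m(R) = -3 + 3*(R - 3) = -3 + 3*(-3 + R) = -3 + (-9 + 3*R) = -12 + 3*R)
15 + 6*m(0/4) = 15 + 6*(-12 + 3*(0/4)) = 15 + 6*(-12 + 3*(0*(¼))) = 15 + 6*(-12 + 3*0) = 15 + 6*(-12 + 0) = 15 + 6*(-12) = 15 - 72 = -57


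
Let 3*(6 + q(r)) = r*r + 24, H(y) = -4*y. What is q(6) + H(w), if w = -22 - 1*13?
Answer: 154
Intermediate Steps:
w = -35 (w = -22 - 13 = -35)
q(r) = 2 + r**2/3 (q(r) = -6 + (r*r + 24)/3 = -6 + (r**2 + 24)/3 = -6 + (24 + r**2)/3 = -6 + (8 + r**2/3) = 2 + r**2/3)
q(6) + H(w) = (2 + (1/3)*6**2) - 4*(-35) = (2 + (1/3)*36) + 140 = (2 + 12) + 140 = 14 + 140 = 154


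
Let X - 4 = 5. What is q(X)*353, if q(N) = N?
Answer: 3177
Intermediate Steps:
X = 9 (X = 4 + 5 = 9)
q(X)*353 = 9*353 = 3177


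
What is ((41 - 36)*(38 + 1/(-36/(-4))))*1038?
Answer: 593390/3 ≈ 1.9780e+5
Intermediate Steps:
((41 - 36)*(38 + 1/(-36/(-4))))*1038 = (5*(38 + 1/(-36*(-¼))))*1038 = (5*(38 + 1/9))*1038 = (5*(38 + ⅑))*1038 = (5*(343/9))*1038 = (1715/9)*1038 = 593390/3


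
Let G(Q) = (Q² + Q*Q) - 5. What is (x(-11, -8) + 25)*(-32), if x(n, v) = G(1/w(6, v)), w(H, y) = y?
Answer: -641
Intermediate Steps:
G(Q) = -5 + 2*Q² (G(Q) = (Q² + Q²) - 5 = 2*Q² - 5 = -5 + 2*Q²)
x(n, v) = -5 + 2/v² (x(n, v) = -5 + 2*(1/v)² = -5 + 2/v²)
(x(-11, -8) + 25)*(-32) = ((-5 + 2/(-8)²) + 25)*(-32) = ((-5 + 2*(1/64)) + 25)*(-32) = ((-5 + 1/32) + 25)*(-32) = (-159/32 + 25)*(-32) = (641/32)*(-32) = -641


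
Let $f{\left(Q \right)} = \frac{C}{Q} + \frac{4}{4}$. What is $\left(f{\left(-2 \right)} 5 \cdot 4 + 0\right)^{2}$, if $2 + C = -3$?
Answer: $4900$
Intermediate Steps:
$C = -5$ ($C = -2 - 3 = -5$)
$f{\left(Q \right)} = 1 - \frac{5}{Q}$ ($f{\left(Q \right)} = - \frac{5}{Q} + \frac{4}{4} = - \frac{5}{Q} + 4 \cdot \frac{1}{4} = - \frac{5}{Q} + 1 = 1 - \frac{5}{Q}$)
$\left(f{\left(-2 \right)} 5 \cdot 4 + 0\right)^{2} = \left(\frac{-5 - 2}{-2} \cdot 5 \cdot 4 + 0\right)^{2} = \left(\left(- \frac{1}{2}\right) \left(-7\right) 5 \cdot 4 + 0\right)^{2} = \left(\frac{7}{2} \cdot 5 \cdot 4 + 0\right)^{2} = \left(\frac{35}{2} \cdot 4 + 0\right)^{2} = \left(70 + 0\right)^{2} = 70^{2} = 4900$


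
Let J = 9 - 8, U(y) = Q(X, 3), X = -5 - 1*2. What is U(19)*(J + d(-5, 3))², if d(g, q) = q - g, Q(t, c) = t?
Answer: -567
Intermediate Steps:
X = -7 (X = -5 - 2 = -7)
U(y) = -7
J = 1
U(19)*(J + d(-5, 3))² = -7*(1 + (3 - 1*(-5)))² = -7*(1 + (3 + 5))² = -7*(1 + 8)² = -7*9² = -7*81 = -567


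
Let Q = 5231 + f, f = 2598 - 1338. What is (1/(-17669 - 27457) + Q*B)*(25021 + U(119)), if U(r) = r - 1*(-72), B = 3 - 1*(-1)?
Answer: 4923279447526/7521 ≈ 6.5460e+8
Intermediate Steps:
f = 1260
B = 4 (B = 3 + 1 = 4)
U(r) = 72 + r (U(r) = r + 72 = 72 + r)
Q = 6491 (Q = 5231 + 1260 = 6491)
(1/(-17669 - 27457) + Q*B)*(25021 + U(119)) = (1/(-17669 - 27457) + 6491*4)*(25021 + (72 + 119)) = (1/(-45126) + 25964)*(25021 + 191) = (-1/45126 + 25964)*25212 = (1171651463/45126)*25212 = 4923279447526/7521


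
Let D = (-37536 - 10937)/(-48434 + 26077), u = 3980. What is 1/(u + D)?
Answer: 22357/89029333 ≈ 0.00025112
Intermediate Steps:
D = 48473/22357 (D = -48473/(-22357) = -48473*(-1/22357) = 48473/22357 ≈ 2.1681)
1/(u + D) = 1/(3980 + 48473/22357) = 1/(89029333/22357) = 22357/89029333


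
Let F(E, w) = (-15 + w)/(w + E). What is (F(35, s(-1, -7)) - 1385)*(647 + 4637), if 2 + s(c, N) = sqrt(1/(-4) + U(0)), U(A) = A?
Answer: -31897859392/4357 + 528400*I/4357 ≈ -7.3211e+6 + 121.28*I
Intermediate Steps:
s(c, N) = -2 + I/2 (s(c, N) = -2 + sqrt(1/(-4) + 0) = -2 + sqrt(-1/4 + 0) = -2 + sqrt(-1/4) = -2 + I/2)
F(E, w) = (-15 + w)/(E + w)
(F(35, s(-1, -7)) - 1385)*(647 + 4637) = ((-15 + (-2 + I/2))/(35 + (-2 + I/2)) - 1385)*(647 + 4637) = ((-17 + I/2)/(33 + I/2) - 1385)*5284 = ((4*(33 - I/2)/4357)*(-17 + I/2) - 1385)*5284 = (4*(-17 + I/2)*(33 - I/2)/4357 - 1385)*5284 = (-1385 + 4*(-17 + I/2)*(33 - I/2)/4357)*5284 = -7318340 + 21136*(-17 + I/2)*(33 - I/2)/4357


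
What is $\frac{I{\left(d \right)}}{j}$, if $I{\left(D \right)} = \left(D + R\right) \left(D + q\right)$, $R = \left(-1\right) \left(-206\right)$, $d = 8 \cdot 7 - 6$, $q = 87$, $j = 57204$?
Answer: $\frac{8768}{14301} \approx 0.6131$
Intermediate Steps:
$d = 50$ ($d = 56 - 6 = 50$)
$R = 206$
$I{\left(D \right)} = \left(87 + D\right) \left(206 + D\right)$ ($I{\left(D \right)} = \left(D + 206\right) \left(D + 87\right) = \left(206 + D\right) \left(87 + D\right) = \left(87 + D\right) \left(206 + D\right)$)
$\frac{I{\left(d \right)}}{j} = \frac{17922 + 50^{2} + 293 \cdot 50}{57204} = \left(17922 + 2500 + 14650\right) \frac{1}{57204} = 35072 \cdot \frac{1}{57204} = \frac{8768}{14301}$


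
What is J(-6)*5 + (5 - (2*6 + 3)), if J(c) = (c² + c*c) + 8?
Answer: 390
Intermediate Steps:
J(c) = 8 + 2*c² (J(c) = (c² + c²) + 8 = 2*c² + 8 = 8 + 2*c²)
J(-6)*5 + (5 - (2*6 + 3)) = (8 + 2*(-6)²)*5 + (5 - (2*6 + 3)) = (8 + 2*36)*5 + (5 - (12 + 3)) = (8 + 72)*5 + (5 - 1*15) = 80*5 + (5 - 15) = 400 - 10 = 390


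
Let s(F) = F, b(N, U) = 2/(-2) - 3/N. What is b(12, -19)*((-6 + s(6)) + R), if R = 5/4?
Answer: -25/16 ≈ -1.5625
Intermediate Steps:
b(N, U) = -1 - 3/N (b(N, U) = 2*(-½) - 3/N = -1 - 3/N)
R = 5/4 (R = 5*(¼) = 5/4 ≈ 1.2500)
b(12, -19)*((-6 + s(6)) + R) = ((-3 - 1*12)/12)*((-6 + 6) + 5/4) = ((-3 - 12)/12)*(0 + 5/4) = ((1/12)*(-15))*(5/4) = -5/4*5/4 = -25/16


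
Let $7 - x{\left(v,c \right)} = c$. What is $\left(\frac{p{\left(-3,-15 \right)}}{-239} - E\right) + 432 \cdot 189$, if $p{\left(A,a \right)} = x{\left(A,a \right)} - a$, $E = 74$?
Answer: $\frac{19496149}{239} \approx 81574.0$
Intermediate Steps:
$x{\left(v,c \right)} = 7 - c$
$p{\left(A,a \right)} = 7 - 2 a$ ($p{\left(A,a \right)} = \left(7 - a\right) - a = 7 - 2 a$)
$\left(\frac{p{\left(-3,-15 \right)}}{-239} - E\right) + 432 \cdot 189 = \left(\frac{7 - -30}{-239} - 74\right) + 432 \cdot 189 = \left(\left(7 + 30\right) \left(- \frac{1}{239}\right) - 74\right) + 81648 = \left(37 \left(- \frac{1}{239}\right) - 74\right) + 81648 = \left(- \frac{37}{239} - 74\right) + 81648 = - \frac{17723}{239} + 81648 = \frac{19496149}{239}$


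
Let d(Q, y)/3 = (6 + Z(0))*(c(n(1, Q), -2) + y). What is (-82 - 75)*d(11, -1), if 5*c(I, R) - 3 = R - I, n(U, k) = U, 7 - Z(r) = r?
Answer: 6123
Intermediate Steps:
Z(r) = 7 - r
c(I, R) = ⅗ - I/5 + R/5 (c(I, R) = ⅗ + (R - I)/5 = ⅗ + (-I/5 + R/5) = ⅗ - I/5 + R/5)
d(Q, y) = 39*y (d(Q, y) = 3*((6 + (7 - 1*0))*((⅗ - ⅕*1 + (⅕)*(-2)) + y)) = 3*((6 + (7 + 0))*((⅗ - ⅕ - ⅖) + y)) = 3*((6 + 7)*(0 + y)) = 3*(13*y) = 39*y)
(-82 - 75)*d(11, -1) = (-82 - 75)*(39*(-1)) = -157*(-39) = 6123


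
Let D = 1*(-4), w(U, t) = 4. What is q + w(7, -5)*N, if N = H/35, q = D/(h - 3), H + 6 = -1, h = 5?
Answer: -14/5 ≈ -2.8000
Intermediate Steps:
H = -7 (H = -6 - 1 = -7)
D = -4
q = -2 (q = -4/(5 - 3) = -4/2 = (½)*(-4) = -2)
N = -⅕ (N = -7/35 = -7*1/35 = -⅕ ≈ -0.20000)
q + w(7, -5)*N = -2 + 4*(-⅕) = -2 - ⅘ = -14/5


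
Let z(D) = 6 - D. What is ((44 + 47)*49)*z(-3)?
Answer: 40131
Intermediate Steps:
((44 + 47)*49)*z(-3) = ((44 + 47)*49)*(6 - 1*(-3)) = (91*49)*(6 + 3) = 4459*9 = 40131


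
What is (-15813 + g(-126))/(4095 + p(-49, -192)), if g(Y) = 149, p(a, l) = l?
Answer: -15664/3903 ≈ -4.0133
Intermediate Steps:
(-15813 + g(-126))/(4095 + p(-49, -192)) = (-15813 + 149)/(4095 - 192) = -15664/3903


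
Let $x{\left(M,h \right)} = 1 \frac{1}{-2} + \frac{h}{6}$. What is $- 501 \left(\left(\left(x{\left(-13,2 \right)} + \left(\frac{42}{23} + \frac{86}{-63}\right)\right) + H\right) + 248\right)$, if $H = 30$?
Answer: $- \frac{134684999}{966} \approx -1.3943 \cdot 10^{5}$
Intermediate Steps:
$x{\left(M,h \right)} = - \frac{1}{2} + \frac{h}{6}$ ($x{\left(M,h \right)} = 1 \left(- \frac{1}{2}\right) + h \frac{1}{6} = - \frac{1}{2} + \frac{h}{6}$)
$- 501 \left(\left(\left(x{\left(-13,2 \right)} + \left(\frac{42}{23} + \frac{86}{-63}\right)\right) + H\right) + 248\right) = - 501 \left(\left(\left(\left(- \frac{1}{2} + \frac{1}{6} \cdot 2\right) + \left(\frac{42}{23} + \frac{86}{-63}\right)\right) + 30\right) + 248\right) = - 501 \left(\left(\left(\left(- \frac{1}{2} + \frac{1}{3}\right) + \left(42 \cdot \frac{1}{23} + 86 \left(- \frac{1}{63}\right)\right)\right) + 30\right) + 248\right) = - 501 \left(\left(\left(- \frac{1}{6} + \left(\frac{42}{23} - \frac{86}{63}\right)\right) + 30\right) + 248\right) = - 501 \left(\left(\left(- \frac{1}{6} + \frac{668}{1449}\right) + 30\right) + 248\right) = - 501 \left(\left(\frac{853}{2898} + 30\right) + 248\right) = - 501 \left(\frac{87793}{2898} + 248\right) = \left(-501\right) \frac{806497}{2898} = - \frac{134684999}{966}$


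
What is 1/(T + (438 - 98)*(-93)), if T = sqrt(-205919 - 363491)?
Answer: -3162/100039381 - I*sqrt(569410)/1000393810 ≈ -3.1608e-5 - 7.543e-7*I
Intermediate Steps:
T = I*sqrt(569410) (T = sqrt(-569410) = I*sqrt(569410) ≈ 754.59*I)
1/(T + (438 - 98)*(-93)) = 1/(I*sqrt(569410) + (438 - 98)*(-93)) = 1/(I*sqrt(569410) + 340*(-93)) = 1/(I*sqrt(569410) - 31620) = 1/(-31620 + I*sqrt(569410))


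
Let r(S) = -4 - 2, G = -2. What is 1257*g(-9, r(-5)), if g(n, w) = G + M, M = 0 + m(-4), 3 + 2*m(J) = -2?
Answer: -11313/2 ≈ -5656.5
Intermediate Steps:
m(J) = -5/2 (m(J) = -3/2 + (1/2)*(-2) = -3/2 - 1 = -5/2)
M = -5/2 (M = 0 - 5/2 = -5/2 ≈ -2.5000)
r(S) = -6
g(n, w) = -9/2 (g(n, w) = -2 - 5/2 = -9/2)
1257*g(-9, r(-5)) = 1257*(-9/2) = -11313/2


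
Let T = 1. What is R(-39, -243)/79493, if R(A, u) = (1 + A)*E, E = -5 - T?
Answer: 228/79493 ≈ 0.0028682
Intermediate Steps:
E = -6 (E = -5 - 1*1 = -5 - 1 = -6)
R(A, u) = -6 - 6*A (R(A, u) = (1 + A)*(-6) = -6 - 6*A)
R(-39, -243)/79493 = (-6 - 6*(-39))/79493 = (-6 + 234)*(1/79493) = 228*(1/79493) = 228/79493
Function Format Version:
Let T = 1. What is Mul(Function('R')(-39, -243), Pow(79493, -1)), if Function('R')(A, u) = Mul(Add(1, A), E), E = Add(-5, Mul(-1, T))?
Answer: Rational(228, 79493) ≈ 0.0028682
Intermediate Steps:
E = -6 (E = Add(-5, Mul(-1, 1)) = Add(-5, -1) = -6)
Function('R')(A, u) = Add(-6, Mul(-6, A)) (Function('R')(A, u) = Mul(Add(1, A), -6) = Add(-6, Mul(-6, A)))
Mul(Function('R')(-39, -243), Pow(79493, -1)) = Mul(Add(-6, Mul(-6, -39)), Pow(79493, -1)) = Mul(Add(-6, 234), Rational(1, 79493)) = Mul(228, Rational(1, 79493)) = Rational(228, 79493)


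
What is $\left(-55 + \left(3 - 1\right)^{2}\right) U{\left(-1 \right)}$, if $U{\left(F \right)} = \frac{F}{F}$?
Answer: $-51$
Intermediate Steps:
$U{\left(F \right)} = 1$
$\left(-55 + \left(3 - 1\right)^{2}\right) U{\left(-1 \right)} = \left(-55 + \left(3 - 1\right)^{2}\right) 1 = \left(-55 + 2^{2}\right) 1 = \left(-55 + 4\right) 1 = \left(-51\right) 1 = -51$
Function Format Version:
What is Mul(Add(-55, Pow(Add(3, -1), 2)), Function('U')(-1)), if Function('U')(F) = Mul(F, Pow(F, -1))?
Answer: -51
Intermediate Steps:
Function('U')(F) = 1
Mul(Add(-55, Pow(Add(3, -1), 2)), Function('U')(-1)) = Mul(Add(-55, Pow(Add(3, -1), 2)), 1) = Mul(Add(-55, Pow(2, 2)), 1) = Mul(Add(-55, 4), 1) = Mul(-51, 1) = -51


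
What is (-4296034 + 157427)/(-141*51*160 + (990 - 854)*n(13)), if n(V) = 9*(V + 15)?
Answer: 4138607/1116288 ≈ 3.7075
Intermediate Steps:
n(V) = 135 + 9*V (n(V) = 9*(15 + V) = 135 + 9*V)
(-4296034 + 157427)/(-141*51*160 + (990 - 854)*n(13)) = (-4296034 + 157427)/(-141*51*160 + (990 - 854)*(135 + 9*13)) = -4138607/(-7191*160 + 136*(135 + 117)) = -4138607/(-1150560 + 136*252) = -4138607/(-1150560 + 34272) = -4138607/(-1116288) = -4138607*(-1/1116288) = 4138607/1116288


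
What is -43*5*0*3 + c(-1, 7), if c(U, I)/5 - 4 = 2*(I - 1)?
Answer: 80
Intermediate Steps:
c(U, I) = 10 + 10*I (c(U, I) = 20 + 5*(2*(I - 1)) = 20 + 5*(2*(-1 + I)) = 20 + 5*(-2 + 2*I) = 20 + (-10 + 10*I) = 10 + 10*I)
-43*5*0*3 + c(-1, 7) = -43*5*0*3 + (10 + 10*7) = -0*3 + (10 + 70) = -43*0 + 80 = 0 + 80 = 80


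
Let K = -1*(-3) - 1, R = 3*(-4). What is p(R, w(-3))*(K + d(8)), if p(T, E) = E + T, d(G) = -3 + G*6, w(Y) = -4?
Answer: -752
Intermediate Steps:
R = -12
d(G) = -3 + 6*G
K = 2 (K = 3 - 1 = 2)
p(R, w(-3))*(K + d(8)) = (-4 - 12)*(2 + (-3 + 6*8)) = -16*(2 + (-3 + 48)) = -16*(2 + 45) = -16*47 = -752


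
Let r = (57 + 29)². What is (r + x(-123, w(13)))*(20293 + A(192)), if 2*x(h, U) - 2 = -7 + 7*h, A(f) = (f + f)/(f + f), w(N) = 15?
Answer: 141307122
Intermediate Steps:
A(f) = 1 (A(f) = (2*f)/((2*f)) = (2*f)*(1/(2*f)) = 1)
r = 7396 (r = 86² = 7396)
x(h, U) = -5/2 + 7*h/2 (x(h, U) = 1 + (-7 + 7*h)/2 = 1 + (-7/2 + 7*h/2) = -5/2 + 7*h/2)
(r + x(-123, w(13)))*(20293 + A(192)) = (7396 + (-5/2 + (7/2)*(-123)))*(20293 + 1) = (7396 + (-5/2 - 861/2))*20294 = (7396 - 433)*20294 = 6963*20294 = 141307122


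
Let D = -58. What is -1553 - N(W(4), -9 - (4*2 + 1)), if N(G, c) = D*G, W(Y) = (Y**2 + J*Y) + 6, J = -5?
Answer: -1437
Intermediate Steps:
W(Y) = 6 + Y**2 - 5*Y (W(Y) = (Y**2 - 5*Y) + 6 = 6 + Y**2 - 5*Y)
N(G, c) = -58*G
-1553 - N(W(4), -9 - (4*2 + 1)) = -1553 - (-58)*(6 + 4**2 - 5*4) = -1553 - (-58)*(6 + 16 - 20) = -1553 - (-58)*2 = -1553 - 1*(-116) = -1553 + 116 = -1437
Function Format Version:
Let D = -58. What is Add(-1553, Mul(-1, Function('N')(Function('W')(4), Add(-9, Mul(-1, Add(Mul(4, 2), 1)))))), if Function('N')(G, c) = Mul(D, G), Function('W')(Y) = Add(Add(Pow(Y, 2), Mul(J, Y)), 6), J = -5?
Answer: -1437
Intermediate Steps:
Function('W')(Y) = Add(6, Pow(Y, 2), Mul(-5, Y)) (Function('W')(Y) = Add(Add(Pow(Y, 2), Mul(-5, Y)), 6) = Add(6, Pow(Y, 2), Mul(-5, Y)))
Function('N')(G, c) = Mul(-58, G)
Add(-1553, Mul(-1, Function('N')(Function('W')(4), Add(-9, Mul(-1, Add(Mul(4, 2), 1)))))) = Add(-1553, Mul(-1, Mul(-58, Add(6, Pow(4, 2), Mul(-5, 4))))) = Add(-1553, Mul(-1, Mul(-58, Add(6, 16, -20)))) = Add(-1553, Mul(-1, Mul(-58, 2))) = Add(-1553, Mul(-1, -116)) = Add(-1553, 116) = -1437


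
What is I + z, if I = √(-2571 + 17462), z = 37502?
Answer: 37502 + √14891 ≈ 37624.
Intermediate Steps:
I = √14891 ≈ 122.03
I + z = √14891 + 37502 = 37502 + √14891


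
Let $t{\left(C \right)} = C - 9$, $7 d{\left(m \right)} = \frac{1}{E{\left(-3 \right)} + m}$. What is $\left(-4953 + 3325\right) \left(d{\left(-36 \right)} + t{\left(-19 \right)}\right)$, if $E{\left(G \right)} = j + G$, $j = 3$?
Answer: $\frac{2872199}{63} \approx 45590.0$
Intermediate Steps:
$E{\left(G \right)} = 3 + G$
$d{\left(m \right)} = \frac{1}{7 m}$ ($d{\left(m \right)} = \frac{1}{7 \left(\left(3 - 3\right) + m\right)} = \frac{1}{7 \left(0 + m\right)} = \frac{1}{7 m}$)
$t{\left(C \right)} = -9 + C$ ($t{\left(C \right)} = C - 9 = -9 + C$)
$\left(-4953 + 3325\right) \left(d{\left(-36 \right)} + t{\left(-19 \right)}\right) = \left(-4953 + 3325\right) \left(\frac{1}{7 \left(-36\right)} - 28\right) = - 1628 \left(\frac{1}{7} \left(- \frac{1}{36}\right) - 28\right) = - 1628 \left(- \frac{1}{252} - 28\right) = \left(-1628\right) \left(- \frac{7057}{252}\right) = \frac{2872199}{63}$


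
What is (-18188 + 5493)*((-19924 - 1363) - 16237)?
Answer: 476367180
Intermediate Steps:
(-18188 + 5493)*((-19924 - 1363) - 16237) = -12695*(-21287 - 16237) = -12695*(-37524) = 476367180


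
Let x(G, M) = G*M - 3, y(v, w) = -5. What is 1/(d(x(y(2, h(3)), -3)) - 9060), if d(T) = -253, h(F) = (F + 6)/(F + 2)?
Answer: -1/9313 ≈ -0.00010738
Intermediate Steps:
h(F) = (6 + F)/(2 + F)
x(G, M) = -3 + G*M
1/(d(x(y(2, h(3)), -3)) - 9060) = 1/(-253 - 9060) = 1/(-9313) = -1/9313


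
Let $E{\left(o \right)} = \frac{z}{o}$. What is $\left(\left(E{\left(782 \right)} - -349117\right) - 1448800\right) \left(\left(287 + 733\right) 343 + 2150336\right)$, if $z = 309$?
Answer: $- \frac{1075024021526106}{391} \approx -2.7494 \cdot 10^{12}$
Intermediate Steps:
$E{\left(o \right)} = \frac{309}{o}$
$\left(\left(E{\left(782 \right)} - -349117\right) - 1448800\right) \left(\left(287 + 733\right) 343 + 2150336\right) = \left(\left(\frac{309}{782} - -349117\right) - 1448800\right) \left(\left(287 + 733\right) 343 + 2150336\right) = \left(\left(309 \cdot \frac{1}{782} + 349117\right) - 1448800\right) \left(1020 \cdot 343 + 2150336\right) = \left(\left(\frac{309}{782} + 349117\right) - 1448800\right) \left(349860 + 2150336\right) = \left(\frac{273009803}{782} - 1448800\right) 2500196 = \left(- \frac{859951797}{782}\right) 2500196 = - \frac{1075024021526106}{391}$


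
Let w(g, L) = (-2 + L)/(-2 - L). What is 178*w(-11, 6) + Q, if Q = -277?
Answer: -366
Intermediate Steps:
w(g, L) = (-2 + L)/(-2 - L)
178*w(-11, 6) + Q = 178*((2 - 1*6)/(2 + 6)) - 277 = 178*((2 - 6)/8) - 277 = 178*((1/8)*(-4)) - 277 = 178*(-1/2) - 277 = -89 - 277 = -366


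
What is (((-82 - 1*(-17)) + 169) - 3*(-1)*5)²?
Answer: 14161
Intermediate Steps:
(((-82 - 1*(-17)) + 169) - 3*(-1)*5)² = (((-82 + 17) + 169) + 3*5)² = ((-65 + 169) + 15)² = (104 + 15)² = 119² = 14161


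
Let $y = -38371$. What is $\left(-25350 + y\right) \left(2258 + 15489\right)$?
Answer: $-1130856587$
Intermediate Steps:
$\left(-25350 + y\right) \left(2258 + 15489\right) = \left(-25350 - 38371\right) \left(2258 + 15489\right) = \left(-63721\right) 17747 = -1130856587$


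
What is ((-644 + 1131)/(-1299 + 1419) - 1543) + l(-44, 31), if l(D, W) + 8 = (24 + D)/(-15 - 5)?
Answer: -185513/120 ≈ -1545.9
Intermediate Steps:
l(D, W) = -46/5 - D/20 (l(D, W) = -8 + (24 + D)/(-15 - 5) = -8 + (24 + D)/(-20) = -8 + (24 + D)*(-1/20) = -8 + (-6/5 - D/20) = -46/5 - D/20)
((-644 + 1131)/(-1299 + 1419) - 1543) + l(-44, 31) = ((-644 + 1131)/(-1299 + 1419) - 1543) + (-46/5 - 1/20*(-44)) = (487/120 - 1543) + (-46/5 + 11/5) = (487*(1/120) - 1543) - 7 = (487/120 - 1543) - 7 = -184673/120 - 7 = -185513/120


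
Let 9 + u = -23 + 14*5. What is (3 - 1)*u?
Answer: 76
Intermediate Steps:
u = 38 (u = -9 + (-23 + 14*5) = -9 + (-23 + 70) = -9 + 47 = 38)
(3 - 1)*u = (3 - 1)*38 = 2*38 = 76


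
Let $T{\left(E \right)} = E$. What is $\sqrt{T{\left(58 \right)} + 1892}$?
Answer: $5 \sqrt{78} \approx 44.159$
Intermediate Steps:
$\sqrt{T{\left(58 \right)} + 1892} = \sqrt{58 + 1892} = \sqrt{1950} = 5 \sqrt{78}$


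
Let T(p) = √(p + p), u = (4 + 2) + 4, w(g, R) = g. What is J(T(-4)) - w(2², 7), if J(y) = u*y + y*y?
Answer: -12 + 20*I*√2 ≈ -12.0 + 28.284*I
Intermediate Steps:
u = 10 (u = 6 + 4 = 10)
T(p) = √2*√p (T(p) = √(2*p) = √2*√p)
J(y) = y² + 10*y (J(y) = 10*y + y*y = 10*y + y² = y² + 10*y)
J(T(-4)) - w(2², 7) = (√2*√(-4))*(10 + √2*√(-4)) - 1*2² = (√2*(2*I))*(10 + √2*(2*I)) - 1*4 = (2*I*√2)*(10 + 2*I*√2) - 4 = 2*I*√2*(10 + 2*I*√2) - 4 = -4 + 2*I*√2*(10 + 2*I*√2)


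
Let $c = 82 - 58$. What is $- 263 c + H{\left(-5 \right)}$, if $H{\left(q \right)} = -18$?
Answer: $-6330$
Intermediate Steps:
$c = 24$ ($c = 82 - 58 = 24$)
$- 263 c + H{\left(-5 \right)} = \left(-263\right) 24 - 18 = -6312 - 18 = -6330$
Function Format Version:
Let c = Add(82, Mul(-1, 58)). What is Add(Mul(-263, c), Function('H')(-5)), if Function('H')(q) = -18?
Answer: -6330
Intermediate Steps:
c = 24 (c = Add(82, -58) = 24)
Add(Mul(-263, c), Function('H')(-5)) = Add(Mul(-263, 24), -18) = Add(-6312, -18) = -6330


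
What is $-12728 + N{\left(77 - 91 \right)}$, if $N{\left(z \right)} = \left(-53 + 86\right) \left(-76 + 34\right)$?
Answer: $-14114$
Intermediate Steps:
$N{\left(z \right)} = -1386$ ($N{\left(z \right)} = 33 \left(-42\right) = -1386$)
$-12728 + N{\left(77 - 91 \right)} = -12728 - 1386 = -14114$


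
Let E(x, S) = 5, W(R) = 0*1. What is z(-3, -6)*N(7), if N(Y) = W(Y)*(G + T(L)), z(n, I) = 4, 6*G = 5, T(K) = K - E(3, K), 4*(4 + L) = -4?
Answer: 0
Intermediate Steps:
L = -5 (L = -4 + (1/4)*(-4) = -4 - 1 = -5)
W(R) = 0
T(K) = -5 + K (T(K) = K - 1*5 = K - 5 = -5 + K)
G = 5/6 (G = (1/6)*5 = 5/6 ≈ 0.83333)
N(Y) = 0 (N(Y) = 0*(5/6 + (-5 - 5)) = 0*(5/6 - 10) = 0*(-55/6) = 0)
z(-3, -6)*N(7) = 4*0 = 0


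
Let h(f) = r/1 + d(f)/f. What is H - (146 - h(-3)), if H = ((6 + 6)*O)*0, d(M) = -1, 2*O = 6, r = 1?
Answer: -434/3 ≈ -144.67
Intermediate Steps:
O = 3 (O = (1/2)*6 = 3)
h(f) = 1 - 1/f (h(f) = 1/1 - 1/f = 1*1 - 1/f = 1 - 1/f)
H = 0 (H = ((6 + 6)*3)*0 = (12*3)*0 = 36*0 = 0)
H - (146 - h(-3)) = 0 - (146 - (-1 - 3)/(-3)) = 0 - (146 - (-1)*(-4)/3) = 0 - (146 - 1*4/3) = 0 - (146 - 4/3) = 0 - 1*434/3 = 0 - 434/3 = -434/3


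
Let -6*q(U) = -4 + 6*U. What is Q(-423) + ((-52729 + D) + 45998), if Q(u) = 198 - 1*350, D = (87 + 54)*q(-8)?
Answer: -5661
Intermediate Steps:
q(U) = ⅔ - U (q(U) = -(-4 + 6*U)/6 = ⅔ - U)
D = 1222 (D = (87 + 54)*(⅔ - 1*(-8)) = 141*(⅔ + 8) = 141*(26/3) = 1222)
Q(u) = -152 (Q(u) = 198 - 350 = -152)
Q(-423) + ((-52729 + D) + 45998) = -152 + ((-52729 + 1222) + 45998) = -152 + (-51507 + 45998) = -152 - 5509 = -5661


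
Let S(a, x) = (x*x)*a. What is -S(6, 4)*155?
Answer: -14880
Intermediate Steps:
S(a, x) = a*x² (S(a, x) = x²*a = a*x²)
-S(6, 4)*155 = -6*4²*155 = -6*16*155 = -96*155 = -1*14880 = -14880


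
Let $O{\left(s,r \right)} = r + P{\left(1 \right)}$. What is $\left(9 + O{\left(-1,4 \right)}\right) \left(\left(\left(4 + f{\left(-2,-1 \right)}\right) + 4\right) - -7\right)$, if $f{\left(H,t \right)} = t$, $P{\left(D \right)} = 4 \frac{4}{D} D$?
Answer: $406$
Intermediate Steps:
$P{\left(D \right)} = 16$ ($P{\left(D \right)} = \frac{16}{D} D = 16$)
$O{\left(s,r \right)} = 16 + r$ ($O{\left(s,r \right)} = r + 16 = 16 + r$)
$\left(9 + O{\left(-1,4 \right)}\right) \left(\left(\left(4 + f{\left(-2,-1 \right)}\right) + 4\right) - -7\right) = \left(9 + \left(16 + 4\right)\right) \left(\left(\left(4 - 1\right) + 4\right) - -7\right) = \left(9 + 20\right) \left(\left(3 + 4\right) + 7\right) = 29 \left(7 + 7\right) = 29 \cdot 14 = 406$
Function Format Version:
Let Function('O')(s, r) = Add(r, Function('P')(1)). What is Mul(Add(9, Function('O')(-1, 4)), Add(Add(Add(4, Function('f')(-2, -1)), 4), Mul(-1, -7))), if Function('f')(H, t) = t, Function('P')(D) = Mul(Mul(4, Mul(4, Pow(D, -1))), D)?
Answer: 406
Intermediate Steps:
Function('P')(D) = 16 (Function('P')(D) = Mul(Mul(16, Pow(D, -1)), D) = 16)
Function('O')(s, r) = Add(16, r) (Function('O')(s, r) = Add(r, 16) = Add(16, r))
Mul(Add(9, Function('O')(-1, 4)), Add(Add(Add(4, Function('f')(-2, -1)), 4), Mul(-1, -7))) = Mul(Add(9, Add(16, 4)), Add(Add(Add(4, -1), 4), Mul(-1, -7))) = Mul(Add(9, 20), Add(Add(3, 4), 7)) = Mul(29, Add(7, 7)) = Mul(29, 14) = 406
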